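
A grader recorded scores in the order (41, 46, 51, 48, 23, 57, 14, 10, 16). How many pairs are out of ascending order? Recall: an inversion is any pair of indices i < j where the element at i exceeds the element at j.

Element-by-element contributions:
41 → 23, 14, 10, 16 → 4
46 → 23, 14, 10, 16 → 4
51 → 48, 23, 14, 10, 16 → 5
48 → 23, 14, 10, 16 → 4
23 → 14, 10, 16 → 3
57 → 14, 10, 16 → 3
14 → 10 → 1
10 → none → 0
16 → none → 0
Sum: 4 + 4 + 5 + 4 + 3 + 3 + 1 + 0 + 0 = 24

24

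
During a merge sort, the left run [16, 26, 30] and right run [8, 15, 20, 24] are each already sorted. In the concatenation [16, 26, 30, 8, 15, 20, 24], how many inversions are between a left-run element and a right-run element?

Split inversions: 10

Take each right-half value and tally the left-half values above it:
r = 8: 16, 26, 30 → 3
r = 15: 16, 26, 30 → 3
r = 20: 26, 30 → 2
r = 24: 26, 30 → 2
Cross-inversions: 3 + 3 + 2 + 2 = 10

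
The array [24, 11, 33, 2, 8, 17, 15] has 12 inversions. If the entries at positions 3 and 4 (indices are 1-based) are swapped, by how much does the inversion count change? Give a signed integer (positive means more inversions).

-1

Positions 3 and 4 hold 33 and 2; after swapping, the array is [24, 11, 2, 33, 8, 17, 15].
Count, for each position, how many later elements it exceeds:
24: 5
11: 2
2: 0
33: 3
8: 0
17: 1
15: 0
Sum: 5 + 2 + 0 + 3 + 0 + 1 + 0 = 11
Change: 11 − 12 = -1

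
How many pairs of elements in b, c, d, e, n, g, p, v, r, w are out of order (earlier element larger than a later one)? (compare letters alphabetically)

2 inversions

Element-by-element contributions:
b: 0
c: 0
d: 0
e: 0
n: 1
g: 0
p: 0
v: 1
r: 0
w: 0
Sum: 0 + 0 + 0 + 0 + 1 + 0 + 0 + 1 + 0 + 0 = 2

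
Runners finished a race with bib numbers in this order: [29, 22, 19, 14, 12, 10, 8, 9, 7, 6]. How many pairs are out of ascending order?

44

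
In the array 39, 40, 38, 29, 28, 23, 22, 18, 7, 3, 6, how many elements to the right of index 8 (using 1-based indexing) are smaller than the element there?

3 such elements

The element at index 8 is 18.
Elements after it: 7, 3, 6
Those smaller than 18: 7, 3, 6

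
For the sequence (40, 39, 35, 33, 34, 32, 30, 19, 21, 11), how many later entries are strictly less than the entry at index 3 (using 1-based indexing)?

7

The element at index 3 is 35.
Elements after it: 33, 34, 32, 30, 19, 21, 11
Those smaller than 35: 33, 34, 32, 30, 19, 21, 11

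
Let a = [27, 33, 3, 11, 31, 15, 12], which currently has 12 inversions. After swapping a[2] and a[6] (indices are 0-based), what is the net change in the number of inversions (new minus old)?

Positions 2 and 6 hold 3 and 12; after swapping, the array is [27, 33, 12, 11, 31, 15, 3].
Sweep left to right; for each value list the smaller values that follow it:
27 → 12, 11, 15, 3 → 4
33 → 12, 11, 31, 15, 3 → 5
12 → 11, 3 → 2
11 → 3 → 1
31 → 15, 3 → 2
15 → 3 → 1
3 → none → 0
Sum: 4 + 5 + 2 + 1 + 2 + 1 + 0 = 15
Change: 15 − 12 = +3

+3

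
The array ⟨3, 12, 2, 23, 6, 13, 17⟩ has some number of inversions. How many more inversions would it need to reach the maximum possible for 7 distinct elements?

15 inversions short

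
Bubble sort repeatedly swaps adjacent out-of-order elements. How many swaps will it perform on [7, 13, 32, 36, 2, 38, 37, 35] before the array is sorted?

Minimum adjacent swaps = number of inversions (each swap of adjacent out-of-order elements removes one inversion and no swap can remove more).
Count inversions — for each element, later elements that are smaller:
7: 2 → 1
13: 2 → 1
32: 2 → 1
36: 2, 35 → 2
2: none → 0
38: 37, 35 → 2
37: 35 → 1
35: none → 0
Total inversions: 1 + 1 + 1 + 2 + 0 + 2 + 1 + 0 = 8

8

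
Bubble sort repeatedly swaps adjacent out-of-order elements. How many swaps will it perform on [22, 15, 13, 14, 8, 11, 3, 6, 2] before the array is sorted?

Swaps: 33

The minimum number of adjacent swaps to sort an array equals its inversion count, since every such swap removes exactly one inversion.
Count inversions — for each element, later elements that are smaller:
22: 15, 13, 14, 8, 11, 3, 6, 2 → 8
15: 13, 14, 8, 11, 3, 6, 2 → 7
13: 8, 11, 3, 6, 2 → 5
14: 8, 11, 3, 6, 2 → 5
8: 3, 6, 2 → 3
11: 3, 6, 2 → 3
3: 2 → 1
6: 2 → 1
2: none → 0
Total inversions: 8 + 7 + 5 + 5 + 3 + 3 + 1 + 1 + 0 = 33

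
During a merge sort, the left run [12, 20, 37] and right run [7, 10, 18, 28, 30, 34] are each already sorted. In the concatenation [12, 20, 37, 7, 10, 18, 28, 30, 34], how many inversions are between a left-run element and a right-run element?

For each element r of the right run, count left-run elements greater than r:
r = 7: 12, 20, 37 → 3
r = 10: 12, 20, 37 → 3
r = 18: 20, 37 → 2
r = 28: 37 → 1
r = 30: 37 → 1
r = 34: 37 → 1
Cross-inversions: 3 + 3 + 2 + 1 + 1 + 1 = 11

11 split inversions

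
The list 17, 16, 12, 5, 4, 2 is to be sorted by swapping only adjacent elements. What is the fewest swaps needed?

Minimum adjacent swaps = number of inversions (each swap of adjacent out-of-order elements removes one inversion and no swap can remove more).
Count inversions — for each element, later elements that are smaller:
17: 16, 12, 5, 4, 2 → 5
16: 12, 5, 4, 2 → 4
12: 5, 4, 2 → 3
5: 4, 2 → 2
4: 2 → 1
2: none → 0
Total inversions: 5 + 4 + 3 + 2 + 1 + 0 = 15

Swaps: 15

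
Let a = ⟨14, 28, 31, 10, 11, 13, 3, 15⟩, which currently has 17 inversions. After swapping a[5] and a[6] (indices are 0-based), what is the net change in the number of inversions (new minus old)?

Positions 5 and 6 hold 13 and 3; after swapping, the array is [14, 28, 31, 10, 11, 3, 13, 15].
Element-by-element contributions:
14: 4
28: 5
31: 5
10: 1
11: 1
3: 0
13: 0
15: 0
Sum: 4 + 5 + 5 + 1 + 1 + 0 + 0 + 0 = 16
Change: 16 − 17 = -1

-1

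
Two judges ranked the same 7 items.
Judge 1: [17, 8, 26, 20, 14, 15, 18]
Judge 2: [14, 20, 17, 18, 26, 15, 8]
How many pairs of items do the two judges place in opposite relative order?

Discordant pairs: 12

Assign each item its position (1..7) in the first ordering, then rewrite the second ordering as that position sequence:
positions: 17→1, 8→2, 26→3, 20→4, 14→5, 15→6, 18→7
second ordering as positions: [5, 4, 1, 7, 3, 6, 2]
Discordant pairs = inversions in this position sequence.
5: 4, 1, 3, 2 → 4
4: 1, 3, 2 → 3
1: 0
7: 3, 6, 2 → 3
3: 2 → 1
6: 2 → 1
2: 0
Total: 4 + 3 + 0 + 3 + 1 + 1 + 0 = 12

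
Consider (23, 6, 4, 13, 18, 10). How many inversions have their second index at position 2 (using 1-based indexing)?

1

The element at index 2 is 6.
Elements before it: 23
Those larger than 6: 23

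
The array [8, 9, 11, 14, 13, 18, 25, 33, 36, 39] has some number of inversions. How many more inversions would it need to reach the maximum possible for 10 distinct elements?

44 inversions short

Maximum inversions for 10 distinct elements is C(10, 2) = 10·9/2 = 45.
Current inversions — for each element, count later smaller elements:
8: 0
9: 0
11: 0
14: 1
13: 0
18: 0
25: 0
33: 0
36: 0
39: 0
Current total: 0 + 0 + 0 + 1 + 0 + 0 + 0 + 0 + 0 + 0 = 1
Shortfall: 45 − 1 = 44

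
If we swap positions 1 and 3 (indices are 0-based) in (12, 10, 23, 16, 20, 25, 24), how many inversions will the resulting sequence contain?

Positions 1 and 3 hold 10 and 16; after swapping, the array is [12, 16, 23, 10, 20, 25, 24].
Element-by-element contributions:
12: 1
16: 1
23: 2
10: 0
20: 0
25: 1
24: 0
Sum: 1 + 1 + 2 + 0 + 0 + 1 + 0 = 5

5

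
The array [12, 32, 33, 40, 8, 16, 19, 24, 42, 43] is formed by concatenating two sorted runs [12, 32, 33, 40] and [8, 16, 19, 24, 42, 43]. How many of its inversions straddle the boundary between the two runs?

Count, for every r in R, how many entries of L exceed r:
r = 8: 12, 32, 33, 40 → 4
r = 16: 32, 33, 40 → 3
r = 19: 32, 33, 40 → 3
r = 24: 32, 33, 40 → 3
r = 42: none → 0
r = 43: none → 0
Cross-inversions: 4 + 3 + 3 + 3 + 0 + 0 = 13

13 split inversions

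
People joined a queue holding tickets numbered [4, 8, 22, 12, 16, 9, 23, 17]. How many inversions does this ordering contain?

For each element, count later entries that are smaller:
4: 0
8: 0
22: 4
12: 1
16: 1
9: 0
23: 1
17: 0
Sum: 0 + 0 + 4 + 1 + 1 + 0 + 1 + 0 = 7

Inversions: 7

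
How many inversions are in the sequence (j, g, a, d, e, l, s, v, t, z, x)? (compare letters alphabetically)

9

Count, for each position, how many later elements it exceeds:
j: 4
g: 3
a: 0
d: 0
e: 0
l: 0
s: 0
v: 1
t: 0
z: 1
x: 0
Sum: 4 + 3 + 0 + 0 + 0 + 0 + 0 + 1 + 0 + 1 + 0 = 9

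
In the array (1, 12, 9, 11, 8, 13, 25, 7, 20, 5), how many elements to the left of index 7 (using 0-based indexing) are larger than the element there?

6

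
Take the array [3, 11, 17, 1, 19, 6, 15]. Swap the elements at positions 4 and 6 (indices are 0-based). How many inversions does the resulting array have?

Positions 4 and 6 hold 19 and 15; after swapping, the array is [3, 11, 17, 1, 15, 6, 19].
Count, for each position, how many later elements it exceeds:
3 → 1 → 1
11 → 1, 6 → 2
17 → 1, 15, 6 → 3
1 → none → 0
15 → 6 → 1
6 → none → 0
19 → none → 0
Sum: 1 + 2 + 3 + 0 + 1 + 0 + 0 = 7

7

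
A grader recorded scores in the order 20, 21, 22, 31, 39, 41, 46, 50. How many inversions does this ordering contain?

0 inversions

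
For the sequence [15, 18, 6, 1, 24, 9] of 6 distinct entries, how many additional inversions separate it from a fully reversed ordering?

Maximum inversions for 6 distinct elements is C(6, 2) = 6·5/2 = 15.
Current inversions — for each element, count later smaller elements:
15: 3
18: 3
6: 1
1: 0
24: 1
9: 0
Current total: 3 + 3 + 1 + 0 + 1 + 0 = 8
Shortfall: 15 − 8 = 7

7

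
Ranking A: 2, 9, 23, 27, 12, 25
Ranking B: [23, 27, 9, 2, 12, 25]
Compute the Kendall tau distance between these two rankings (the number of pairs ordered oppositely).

Assign each item its position (1..6) in the first ordering, then rewrite the second ordering as that position sequence:
positions: 2→1, 9→2, 23→3, 27→4, 12→5, 25→6
second ordering as positions: [3, 4, 2, 1, 5, 6]
Discordant pairs = inversions in this position sequence.
3: 2, 1 → 2
4: 2, 1 → 2
2: 1 → 1
1: 0
5: 0
6: 0
Total: 2 + 2 + 1 + 0 + 0 + 0 = 5

5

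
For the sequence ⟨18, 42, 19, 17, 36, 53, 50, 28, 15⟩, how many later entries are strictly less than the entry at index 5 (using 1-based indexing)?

2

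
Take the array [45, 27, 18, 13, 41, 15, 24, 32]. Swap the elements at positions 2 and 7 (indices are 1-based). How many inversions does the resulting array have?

Positions 2 and 7 hold 27 and 24; after swapping, the array is [45, 24, 18, 13, 41, 15, 27, 32].
Count, for each position, how many later elements it exceeds:
45: 7
24: 3
18: 2
13: 0
41: 3
15: 0
27: 0
32: 0
Sum: 7 + 3 + 2 + 0 + 3 + 0 + 0 + 0 = 15

15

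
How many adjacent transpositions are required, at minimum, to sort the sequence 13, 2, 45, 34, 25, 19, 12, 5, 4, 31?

Each adjacent swap fixes exactly one inversion, so the minimum swap count equals the number of inversions.
Count inversions — for each element, later elements that are smaller:
13: 2, 12, 5, 4 → 4
2: none → 0
45: 34, 25, 19, 12, 5, 4, 31 → 7
34: 25, 19, 12, 5, 4, 31 → 6
25: 19, 12, 5, 4 → 4
19: 12, 5, 4 → 3
12: 5, 4 → 2
5: 4 → 1
4: none → 0
31: none → 0
Total inversions: 4 + 0 + 7 + 6 + 4 + 3 + 2 + 1 + 0 + 0 = 27

27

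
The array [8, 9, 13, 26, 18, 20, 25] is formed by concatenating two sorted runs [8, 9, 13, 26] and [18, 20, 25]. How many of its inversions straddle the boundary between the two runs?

3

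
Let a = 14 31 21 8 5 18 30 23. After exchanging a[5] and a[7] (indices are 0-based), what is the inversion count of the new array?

Positions 5 and 7 hold 18 and 23; after swapping, the array is [14, 31, 21, 8, 5, 23, 30, 18].
Element-by-element contributions:
14 → 8, 5 → 2
31 → 21, 8, 5, 23, 30, 18 → 6
21 → 8, 5, 18 → 3
8 → 5 → 1
5 → none → 0
23 → 18 → 1
30 → 18 → 1
18 → none → 0
Sum: 2 + 6 + 3 + 1 + 0 + 1 + 1 + 0 = 14

There are 14 inversions.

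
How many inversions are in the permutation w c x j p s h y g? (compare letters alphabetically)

For each element, count later entries that are smaller:
w: 6
c: 0
x: 5
j: 2
p: 2
s: 2
h: 1
y: 1
g: 0
Sum: 6 + 0 + 5 + 2 + 2 + 2 + 1 + 1 + 0 = 19

Inversions: 19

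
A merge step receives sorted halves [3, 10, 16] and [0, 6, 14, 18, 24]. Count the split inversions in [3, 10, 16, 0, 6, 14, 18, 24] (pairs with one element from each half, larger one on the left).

6

For each element r of the right run, count left-run elements greater than r:
r = 0: 3, 10, 16 → 3
r = 6: 10, 16 → 2
r = 14: 16 → 1
r = 18: none → 0
r = 24: none → 0
Cross-inversions: 3 + 2 + 1 + 0 + 0 = 6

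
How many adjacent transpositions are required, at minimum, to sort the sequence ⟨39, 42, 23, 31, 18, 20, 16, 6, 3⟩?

Each adjacent swap fixes exactly one inversion, so the minimum swap count equals the number of inversions.
Count inversions — for each element, later elements that are smaller:
39: 23, 31, 18, 20, 16, 6, 3 → 7
42: 23, 31, 18, 20, 16, 6, 3 → 7
23: 18, 20, 16, 6, 3 → 5
31: 18, 20, 16, 6, 3 → 5
18: 16, 6, 3 → 3
20: 16, 6, 3 → 3
16: 6, 3 → 2
6: 3 → 1
3: none → 0
Total inversions: 7 + 7 + 5 + 5 + 3 + 3 + 2 + 1 + 0 = 33

Swaps: 33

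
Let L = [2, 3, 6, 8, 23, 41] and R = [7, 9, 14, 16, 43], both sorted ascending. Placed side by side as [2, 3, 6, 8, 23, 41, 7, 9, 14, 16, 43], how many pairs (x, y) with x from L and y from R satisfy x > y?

9 split inversions

For each element r of the right run, count left-run elements greater than r:
r = 7: 8, 23, 41 → 3
r = 9: 23, 41 → 2
r = 14: 23, 41 → 2
r = 16: 23, 41 → 2
r = 43: none → 0
Cross-inversions: 3 + 2 + 2 + 2 + 0 = 9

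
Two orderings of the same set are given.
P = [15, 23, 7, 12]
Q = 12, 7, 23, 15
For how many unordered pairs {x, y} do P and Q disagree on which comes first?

There are 6 disagreeing pairs.

Assign each item its position (1..4) in the first ordering, then rewrite the second ordering as that position sequence:
positions: 15→1, 23→2, 7→3, 12→4
second ordering as positions: [4, 3, 2, 1]
Discordant pairs = inversions in this position sequence.
4: 3, 2, 1 → 3
3: 2, 1 → 2
2: 1 → 1
1: 0
Total: 3 + 2 + 1 + 0 = 6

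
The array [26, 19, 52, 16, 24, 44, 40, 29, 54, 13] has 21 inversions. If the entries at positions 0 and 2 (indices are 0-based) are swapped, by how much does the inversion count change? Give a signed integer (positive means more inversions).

+1

Positions 0 and 2 hold 26 and 52; after swapping, the array is [52, 19, 26, 16, 24, 44, 40, 29, 54, 13].
For each element, count later entries that are smaller:
52 → 19, 26, 16, 24, 44, 40, 29, 13 → 8
19 → 16, 13 → 2
26 → 16, 24, 13 → 3
16 → 13 → 1
24 → 13 → 1
44 → 40, 29, 13 → 3
40 → 29, 13 → 2
29 → 13 → 1
54 → 13 → 1
13 → none → 0
Sum: 8 + 2 + 3 + 1 + 1 + 3 + 2 + 1 + 1 + 0 = 22
Change: 22 − 21 = +1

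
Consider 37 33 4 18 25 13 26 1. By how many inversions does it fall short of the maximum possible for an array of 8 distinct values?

8

Maximum inversions for 8 distinct elements is C(8, 2) = 8·7/2 = 28.
Current inversions — for each element, count later smaller elements:
37: 7
33: 6
4: 1
18: 2
25: 2
13: 1
26: 1
1: 0
Current total: 7 + 6 + 1 + 2 + 2 + 1 + 1 + 0 = 20
Shortfall: 28 − 20 = 8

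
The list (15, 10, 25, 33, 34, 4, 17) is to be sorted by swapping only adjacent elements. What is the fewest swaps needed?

Swaps: 9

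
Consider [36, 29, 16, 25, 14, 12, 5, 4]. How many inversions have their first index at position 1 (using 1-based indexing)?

7

The element at index 1 is 36.
Elements after it: 29, 16, 25, 14, 12, 5, 4
Those smaller than 36: 29, 16, 25, 14, 12, 5, 4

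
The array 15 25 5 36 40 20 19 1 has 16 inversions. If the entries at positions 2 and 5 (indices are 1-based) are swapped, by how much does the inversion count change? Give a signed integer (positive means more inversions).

Positions 2 and 5 hold 25 and 40; after swapping, the array is [15, 40, 5, 36, 25, 20, 19, 1].
Element-by-element contributions:
15 → 5, 1 → 2
40 → 5, 36, 25, 20, 19, 1 → 6
5 → 1 → 1
36 → 25, 20, 19, 1 → 4
25 → 20, 19, 1 → 3
20 → 19, 1 → 2
19 → 1 → 1
1 → none → 0
Sum: 2 + 6 + 1 + 4 + 3 + 2 + 1 + 0 = 19
Change: 19 − 16 = +3

+3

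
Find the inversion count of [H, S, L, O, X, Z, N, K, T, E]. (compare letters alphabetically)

Sweep left to right; for each value list the smaller values that follow it:
H → E → 1
S → L, O, N, K, E → 5
L → K, E → 2
O → N, K, E → 3
X → N, K, T, E → 4
Z → N, K, T, E → 4
N → K, E → 2
K → E → 1
T → E → 1
E → none → 0
Sum: 1 + 5 + 2 + 3 + 4 + 4 + 2 + 1 + 1 + 0 = 23

Inversions: 23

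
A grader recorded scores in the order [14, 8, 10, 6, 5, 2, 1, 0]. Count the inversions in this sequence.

Count, for each position, how many later elements it exceeds:
14: 7
8: 5
10: 5
6: 4
5: 3
2: 2
1: 1
0: 0
Sum: 7 + 5 + 5 + 4 + 3 + 2 + 1 + 0 = 27

Out-of-order pairs: 27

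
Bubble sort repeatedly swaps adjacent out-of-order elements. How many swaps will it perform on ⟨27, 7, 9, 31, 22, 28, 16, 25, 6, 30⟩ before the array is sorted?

21

The minimum number of adjacent swaps to sort an array equals its inversion count, since every such swap removes exactly one inversion.
Count inversions — for each element, later elements that are smaller:
27: 7, 9, 22, 16, 25, 6 → 6
7: 6 → 1
9: 6 → 1
31: 22, 28, 16, 25, 6, 30 → 6
22: 16, 6 → 2
28: 16, 25, 6 → 3
16: 6 → 1
25: 6 → 1
6: none → 0
30: none → 0
Total inversions: 6 + 1 + 1 + 6 + 2 + 3 + 1 + 1 + 0 + 0 = 21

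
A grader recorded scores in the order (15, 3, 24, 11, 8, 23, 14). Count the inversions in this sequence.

10 inversions

Listing every pair i<j with a[i]>a[j] (using 1-based positions):
(1,2): 15 > 3
(1,4): 15 > 11
(1,5): 15 > 8
(1,7): 15 > 14
(3,4): 24 > 11
(3,5): 24 > 8
(3,6): 24 > 23
(3,7): 24 > 14
(4,5): 11 > 8
(6,7): 23 > 14
That's 10 pairs.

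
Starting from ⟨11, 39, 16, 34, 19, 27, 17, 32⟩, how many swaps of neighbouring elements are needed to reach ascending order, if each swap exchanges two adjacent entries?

The minimum number of adjacent swaps to sort an array equals its inversion count, since every such swap removes exactly one inversion.
Count inversions — for each element, later elements that are smaller:
11: none → 0
39: 16, 34, 19, 27, 17, 32 → 6
16: none → 0
34: 19, 27, 17, 32 → 4
19: 17 → 1
27: 17 → 1
17: none → 0
32: none → 0
Total inversions: 0 + 6 + 0 + 4 + 1 + 1 + 0 + 0 = 12

12 adjacent swaps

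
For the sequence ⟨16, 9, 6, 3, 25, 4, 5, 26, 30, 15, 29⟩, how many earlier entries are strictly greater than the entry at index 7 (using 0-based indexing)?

0

The element at index 7 is 26.
Elements before it: 16, 9, 6, 3, 25, 4, 5
None of them are larger than 26.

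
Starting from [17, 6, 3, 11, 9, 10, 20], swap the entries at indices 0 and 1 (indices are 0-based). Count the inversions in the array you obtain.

Inversions: 7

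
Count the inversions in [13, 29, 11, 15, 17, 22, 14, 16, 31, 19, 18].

19 inversions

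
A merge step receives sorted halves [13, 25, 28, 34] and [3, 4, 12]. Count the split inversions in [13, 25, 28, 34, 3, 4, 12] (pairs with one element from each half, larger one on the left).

There are 12 cross-inversions.

For each element r of the right run, count left-run elements greater than r:
r = 3: 13, 25, 28, 34 → 4
r = 4: 13, 25, 28, 34 → 4
r = 12: 13, 25, 28, 34 → 4
Cross-inversions: 4 + 4 + 4 = 12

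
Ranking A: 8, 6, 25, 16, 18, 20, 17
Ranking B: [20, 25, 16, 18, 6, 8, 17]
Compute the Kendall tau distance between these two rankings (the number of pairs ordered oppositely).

12

Assign each item its position (1..7) in the first ordering, then rewrite the second ordering as that position sequence:
positions: 8→1, 6→2, 25→3, 16→4, 18→5, 20→6, 17→7
second ordering as positions: [6, 3, 4, 5, 2, 1, 7]
Discordant pairs = inversions in this position sequence.
6: 3, 4, 5, 2, 1 → 5
3: 2, 1 → 2
4: 2, 1 → 2
5: 2, 1 → 2
2: 1 → 1
1: 0
7: 0
Total: 5 + 2 + 2 + 2 + 1 + 0 + 0 = 12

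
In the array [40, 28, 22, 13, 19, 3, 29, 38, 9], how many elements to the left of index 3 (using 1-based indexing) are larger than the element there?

2

The element at index 3 is 22.
Elements before it: 40, 28
Those larger than 22: 40, 28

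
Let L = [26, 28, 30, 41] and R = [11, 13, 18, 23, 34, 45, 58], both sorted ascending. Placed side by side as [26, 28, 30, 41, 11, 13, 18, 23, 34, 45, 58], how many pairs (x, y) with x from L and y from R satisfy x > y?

17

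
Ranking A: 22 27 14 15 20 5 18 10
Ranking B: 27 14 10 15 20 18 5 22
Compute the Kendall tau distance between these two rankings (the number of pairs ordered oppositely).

Assign each item its position (1..8) in the first ordering, then rewrite the second ordering as that position sequence:
positions: 22→1, 27→2, 14→3, 15→4, 20→5, 5→6, 18→7, 10→8
second ordering as positions: [2, 3, 8, 4, 5, 7, 6, 1]
Discordant pairs = inversions in this position sequence.
2: 1 → 1
3: 1 → 1
8: 4, 5, 7, 6, 1 → 5
4: 1 → 1
5: 1 → 1
7: 6, 1 → 2
6: 1 → 1
1: 0
Total: 1 + 1 + 5 + 1 + 1 + 2 + 1 + 0 = 12

12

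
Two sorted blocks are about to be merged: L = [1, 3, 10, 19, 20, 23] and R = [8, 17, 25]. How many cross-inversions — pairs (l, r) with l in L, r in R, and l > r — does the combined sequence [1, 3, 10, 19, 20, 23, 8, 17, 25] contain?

7 split inversions

Take each right-half value and tally the left-half values above it:
r = 8: 10, 19, 20, 23 → 4
r = 17: 19, 20, 23 → 3
r = 25: none → 0
Cross-inversions: 4 + 3 + 0 = 7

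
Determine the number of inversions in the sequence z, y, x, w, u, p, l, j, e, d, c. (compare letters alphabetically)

55

Count, for each position, how many later elements it exceeds:
z → y, x, w, u, p, l, j, e, d, c → 10
y → x, w, u, p, l, j, e, d, c → 9
x → w, u, p, l, j, e, d, c → 8
w → u, p, l, j, e, d, c → 7
u → p, l, j, e, d, c → 6
p → l, j, e, d, c → 5
l → j, e, d, c → 4
j → e, d, c → 3
e → d, c → 2
d → c → 1
c → none → 0
Sum: 10 + 9 + 8 + 7 + 6 + 5 + 4 + 3 + 2 + 1 + 0 = 55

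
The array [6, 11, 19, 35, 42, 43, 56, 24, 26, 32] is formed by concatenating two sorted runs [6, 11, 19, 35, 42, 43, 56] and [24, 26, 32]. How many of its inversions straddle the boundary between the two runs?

12 cross-inversions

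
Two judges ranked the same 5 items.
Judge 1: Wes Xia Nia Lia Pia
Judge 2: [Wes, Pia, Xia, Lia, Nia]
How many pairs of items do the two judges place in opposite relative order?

4 discordant pairs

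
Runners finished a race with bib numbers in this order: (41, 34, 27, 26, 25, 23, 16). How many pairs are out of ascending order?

Sweep left to right; for each value list the smaller values that follow it:
41 → 34, 27, 26, 25, 23, 16 → 6
34 → 27, 26, 25, 23, 16 → 5
27 → 26, 25, 23, 16 → 4
26 → 25, 23, 16 → 3
25 → 23, 16 → 2
23 → 16 → 1
16 → none → 0
Sum: 6 + 5 + 4 + 3 + 2 + 1 + 0 = 21

21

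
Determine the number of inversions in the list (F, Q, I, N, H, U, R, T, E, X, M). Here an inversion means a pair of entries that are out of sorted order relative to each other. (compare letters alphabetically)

Element-by-element contributions:
F → E → 1
Q → I, N, H, E, M → 5
I → H, E → 2
N → H, E, M → 3
H → E → 1
U → R, T, E, M → 4
R → E, M → 2
T → E, M → 2
E → none → 0
X → M → 1
M → none → 0
Sum: 1 + 5 + 2 + 3 + 1 + 4 + 2 + 2 + 0 + 1 + 0 = 21

Out-of-order pairs: 21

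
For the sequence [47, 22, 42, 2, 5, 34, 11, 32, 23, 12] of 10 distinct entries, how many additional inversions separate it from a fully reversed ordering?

18 inversions short

Maximum inversions for 10 distinct elements is C(10, 2) = 10·9/2 = 45.
Current inversions — for each element, count later smaller elements:
47: 9
22: 4
42: 7
2: 0
5: 0
34: 4
11: 0
32: 2
23: 1
12: 0
Current total: 9 + 4 + 7 + 0 + 0 + 4 + 0 + 2 + 1 + 0 = 27
Shortfall: 45 − 27 = 18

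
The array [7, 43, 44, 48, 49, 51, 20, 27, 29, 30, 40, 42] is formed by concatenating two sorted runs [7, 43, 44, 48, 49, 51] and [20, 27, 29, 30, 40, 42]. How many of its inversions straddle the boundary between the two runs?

Split inversions: 30

Count, for every r in R, how many entries of L exceed r:
r = 20: 43, 44, 48, 49, 51 → 5
r = 27: 43, 44, 48, 49, 51 → 5
r = 29: 43, 44, 48, 49, 51 → 5
r = 30: 43, 44, 48, 49, 51 → 5
r = 40: 43, 44, 48, 49, 51 → 5
r = 42: 43, 44, 48, 49, 51 → 5
Cross-inversions: 5 + 5 + 5 + 5 + 5 + 5 = 30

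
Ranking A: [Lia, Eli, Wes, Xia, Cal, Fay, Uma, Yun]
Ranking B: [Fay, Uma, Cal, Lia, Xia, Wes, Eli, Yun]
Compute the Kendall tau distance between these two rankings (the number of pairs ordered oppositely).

17

Assign each item its position (1..8) in the first ordering, then rewrite the second ordering as that position sequence:
positions: Lia→1, Eli→2, Wes→3, Xia→4, Cal→5, Fay→6, Uma→7, Yun→8
second ordering as positions: [6, 7, 5, 1, 4, 3, 2, 8]
Discordant pairs = inversions in this position sequence.
6: 5, 1, 4, 3, 2 → 5
7: 5, 1, 4, 3, 2 → 5
5: 1, 4, 3, 2 → 4
1: 0
4: 3, 2 → 2
3: 2 → 1
2: 0
8: 0
Total: 5 + 5 + 4 + 0 + 2 + 1 + 0 + 0 = 17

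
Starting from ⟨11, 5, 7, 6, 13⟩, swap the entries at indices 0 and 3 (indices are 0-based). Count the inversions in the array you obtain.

1

Positions 0 and 3 hold 11 and 6; after swapping, the array is [6, 5, 7, 11, 13].
Element-by-element contributions:
6 → 5 → 1
5 → none → 0
7 → none → 0
11 → none → 0
13 → none → 0
Sum: 1 + 0 + 0 + 0 + 0 = 1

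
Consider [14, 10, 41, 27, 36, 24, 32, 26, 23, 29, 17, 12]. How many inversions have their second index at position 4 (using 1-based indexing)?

1 such element

The element at index 4 is 27.
Elements before it: 14, 10, 41
Those larger than 27: 41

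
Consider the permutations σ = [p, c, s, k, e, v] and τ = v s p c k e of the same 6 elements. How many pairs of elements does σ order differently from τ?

Assign each item its position (1..6) in the first ordering, then rewrite the second ordering as that position sequence:
positions: p→1, c→2, s→3, k→4, e→5, v→6
second ordering as positions: [6, 3, 1, 2, 4, 5]
Discordant pairs = inversions in this position sequence.
6: 3, 1, 2, 4, 5 → 5
3: 1, 2 → 2
1: 0
2: 0
4: 0
5: 0
Total: 5 + 2 + 0 + 0 + 0 + 0 = 7

7 discordant pairs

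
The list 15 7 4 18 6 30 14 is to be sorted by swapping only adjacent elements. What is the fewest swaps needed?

Swaps: 9

Minimum adjacent swaps = number of inversions (each swap of adjacent out-of-order elements removes one inversion and no swap can remove more).
Count inversions — for each element, later elements that are smaller:
15: 7, 4, 6, 14 → 4
7: 4, 6 → 2
4: none → 0
18: 6, 14 → 2
6: none → 0
30: 14 → 1
14: none → 0
Total inversions: 4 + 2 + 0 + 2 + 0 + 1 + 0 = 9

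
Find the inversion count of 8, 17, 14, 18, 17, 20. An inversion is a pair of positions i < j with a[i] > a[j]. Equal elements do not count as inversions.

Inversions: 2

Count, for each position, how many later elements it exceeds:
8 → none → 0
17 → 14 → 1
14 → none → 0
18 → 17 → 1
17 → none → 0
20 → none → 0
Sum: 0 + 1 + 0 + 1 + 0 + 0 = 2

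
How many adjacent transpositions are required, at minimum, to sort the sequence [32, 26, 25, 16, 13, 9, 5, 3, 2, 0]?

45

Minimum adjacent swaps = number of inversions (each swap of adjacent out-of-order elements removes one inversion and no swap can remove more).
Count inversions — for each element, later elements that are smaller:
32: 26, 25, 16, 13, 9, 5, 3, 2, 0 → 9
26: 25, 16, 13, 9, 5, 3, 2, 0 → 8
25: 16, 13, 9, 5, 3, 2, 0 → 7
16: 13, 9, 5, 3, 2, 0 → 6
13: 9, 5, 3, 2, 0 → 5
9: 5, 3, 2, 0 → 4
5: 3, 2, 0 → 3
3: 2, 0 → 2
2: 0 → 1
0: none → 0
Total inversions: 9 + 8 + 7 + 6 + 5 + 4 + 3 + 2 + 1 + 0 = 45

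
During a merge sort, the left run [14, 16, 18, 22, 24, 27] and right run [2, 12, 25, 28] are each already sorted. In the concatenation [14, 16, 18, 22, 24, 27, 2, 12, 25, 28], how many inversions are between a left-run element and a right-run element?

There are 13 cross-inversions.

Count, for every r in R, how many entries of L exceed r:
r = 2: 14, 16, 18, 22, 24, 27 → 6
r = 12: 14, 16, 18, 22, 24, 27 → 6
r = 25: 27 → 1
r = 28: none → 0
Cross-inversions: 6 + 6 + 1 + 0 = 13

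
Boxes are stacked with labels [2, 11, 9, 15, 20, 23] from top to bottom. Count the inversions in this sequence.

Inversion pairs (indices are 1-based):
(2,3): 11 > 9
That's 1 pair.

1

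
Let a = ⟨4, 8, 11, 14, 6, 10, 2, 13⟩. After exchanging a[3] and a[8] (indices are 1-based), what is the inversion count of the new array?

Positions 3 and 8 hold 11 and 13; after swapping, the array is [4, 8, 13, 14, 6, 10, 2, 11].
Count, for each position, how many later elements it exceeds:
4 → 2 → 1
8 → 6, 2 → 2
13 → 6, 10, 2, 11 → 4
14 → 6, 10, 2, 11 → 4
6 → 2 → 1
10 → 2 → 1
2 → none → 0
11 → none → 0
Sum: 1 + 2 + 4 + 4 + 1 + 1 + 0 + 0 = 13

13 inversions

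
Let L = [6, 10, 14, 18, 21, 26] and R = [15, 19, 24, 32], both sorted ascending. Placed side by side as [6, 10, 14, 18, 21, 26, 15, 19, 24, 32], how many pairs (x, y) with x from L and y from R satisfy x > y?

6

For each element r of the right run, count left-run elements greater than r:
r = 15: 18, 21, 26 → 3
r = 19: 21, 26 → 2
r = 24: 26 → 1
r = 32: none → 0
Cross-inversions: 3 + 2 + 1 + 0 = 6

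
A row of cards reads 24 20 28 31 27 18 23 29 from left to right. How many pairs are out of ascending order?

Inversions: 13

Count, for each position, how many later elements it exceeds:
24 → 20, 18, 23 → 3
20 → 18 → 1
28 → 27, 18, 23 → 3
31 → 27, 18, 23, 29 → 4
27 → 18, 23 → 2
18 → none → 0
23 → none → 0
29 → none → 0
Sum: 3 + 1 + 3 + 4 + 2 + 0 + 0 + 0 = 13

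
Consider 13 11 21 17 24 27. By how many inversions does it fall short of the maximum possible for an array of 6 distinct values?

13

Maximum inversions for 6 distinct elements is C(6, 2) = 6·5/2 = 15.
Current inversions — for each element, count later smaller elements:
13: 1
11: 0
21: 1
17: 0
24: 0
27: 0
Current total: 1 + 0 + 1 + 0 + 0 + 0 = 2
Shortfall: 15 − 2 = 13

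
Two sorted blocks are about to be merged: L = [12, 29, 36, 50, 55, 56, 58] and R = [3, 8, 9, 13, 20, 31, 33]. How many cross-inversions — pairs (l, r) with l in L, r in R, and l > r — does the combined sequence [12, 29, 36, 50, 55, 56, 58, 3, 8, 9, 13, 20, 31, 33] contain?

Split inversions: 43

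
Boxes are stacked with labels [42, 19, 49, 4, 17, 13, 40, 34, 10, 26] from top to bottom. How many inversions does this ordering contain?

Sweep left to right; for each value list the smaller values that follow it:
42 → 19, 4, 17, 13, 40, 34, 10, 26 → 8
19 → 4, 17, 13, 10 → 4
49 → 4, 17, 13, 40, 34, 10, 26 → 7
4 → none → 0
17 → 13, 10 → 2
13 → 10 → 1
40 → 34, 10, 26 → 3
34 → 10, 26 → 2
10 → none → 0
26 → none → 0
Sum: 8 + 4 + 7 + 0 + 2 + 1 + 3 + 2 + 0 + 0 = 27

27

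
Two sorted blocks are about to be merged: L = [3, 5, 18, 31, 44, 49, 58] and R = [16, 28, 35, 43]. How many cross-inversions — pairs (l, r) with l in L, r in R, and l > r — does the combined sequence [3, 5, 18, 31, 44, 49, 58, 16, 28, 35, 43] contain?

Take each right-half value and tally the left-half values above it:
r = 16: 18, 31, 44, 49, 58 → 5
r = 28: 31, 44, 49, 58 → 4
r = 35: 44, 49, 58 → 3
r = 43: 44, 49, 58 → 3
Cross-inversions: 5 + 4 + 3 + 3 = 15

15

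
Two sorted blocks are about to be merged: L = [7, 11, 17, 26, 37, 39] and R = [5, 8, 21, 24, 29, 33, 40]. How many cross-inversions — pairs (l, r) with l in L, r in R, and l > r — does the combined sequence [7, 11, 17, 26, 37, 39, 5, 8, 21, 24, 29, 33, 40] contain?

For each element r of the right run, count left-run elements greater than r:
r = 5: 7, 11, 17, 26, 37, 39 → 6
r = 8: 11, 17, 26, 37, 39 → 5
r = 21: 26, 37, 39 → 3
r = 24: 26, 37, 39 → 3
r = 29: 37, 39 → 2
r = 33: 37, 39 → 2
r = 40: none → 0
Cross-inversions: 6 + 5 + 3 + 3 + 2 + 2 + 0 = 21

21 cross-inversions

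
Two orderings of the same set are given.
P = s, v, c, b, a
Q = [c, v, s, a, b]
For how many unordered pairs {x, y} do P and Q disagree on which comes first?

Assign each item its position (1..5) in the first ordering, then rewrite the second ordering as that position sequence:
positions: s→1, v→2, c→3, b→4, a→5
second ordering as positions: [3, 2, 1, 5, 4]
Discordant pairs = inversions in this position sequence.
3: 2, 1 → 2
2: 1 → 1
1: 0
5: 4 → 1
4: 0
Total: 2 + 1 + 0 + 1 + 0 = 4

4 disagreeing pairs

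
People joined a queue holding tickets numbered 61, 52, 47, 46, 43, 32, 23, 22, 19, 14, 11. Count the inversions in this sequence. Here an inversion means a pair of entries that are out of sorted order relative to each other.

55

Sweep left to right; for each value list the smaller values that follow it:
61 → 52, 47, 46, 43, 32, 23, 22, 19, 14, 11 → 10
52 → 47, 46, 43, 32, 23, 22, 19, 14, 11 → 9
47 → 46, 43, 32, 23, 22, 19, 14, 11 → 8
46 → 43, 32, 23, 22, 19, 14, 11 → 7
43 → 32, 23, 22, 19, 14, 11 → 6
32 → 23, 22, 19, 14, 11 → 5
23 → 22, 19, 14, 11 → 4
22 → 19, 14, 11 → 3
19 → 14, 11 → 2
14 → 11 → 1
11 → none → 0
Sum: 10 + 9 + 8 + 7 + 6 + 5 + 4 + 3 + 2 + 1 + 0 = 55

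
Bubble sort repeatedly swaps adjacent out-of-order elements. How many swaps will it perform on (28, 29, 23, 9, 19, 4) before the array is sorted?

13 adjacent swaps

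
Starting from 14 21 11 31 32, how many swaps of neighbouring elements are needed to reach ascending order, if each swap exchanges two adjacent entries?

Swaps: 2

Each adjacent swap fixes exactly one inversion, so the minimum swap count equals the number of inversions.
Count inversions — for each element, later elements that are smaller:
14: 11 → 1
21: 11 → 1
11: none → 0
31: none → 0
32: none → 0
Total inversions: 1 + 1 + 0 + 0 + 0 = 2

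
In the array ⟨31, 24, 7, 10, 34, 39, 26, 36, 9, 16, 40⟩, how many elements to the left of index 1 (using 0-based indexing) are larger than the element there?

1

The element at index 1 is 24.
Elements before it: 31
Those larger than 24: 31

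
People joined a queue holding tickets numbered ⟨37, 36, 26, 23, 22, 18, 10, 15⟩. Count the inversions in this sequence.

27 out-of-order pairs

Sweep left to right; for each value list the smaller values that follow it:
37 → 36, 26, 23, 22, 18, 10, 15 → 7
36 → 26, 23, 22, 18, 10, 15 → 6
26 → 23, 22, 18, 10, 15 → 5
23 → 22, 18, 10, 15 → 4
22 → 18, 10, 15 → 3
18 → 10, 15 → 2
10 → none → 0
15 → none → 0
Sum: 7 + 6 + 5 + 4 + 3 + 2 + 0 + 0 = 27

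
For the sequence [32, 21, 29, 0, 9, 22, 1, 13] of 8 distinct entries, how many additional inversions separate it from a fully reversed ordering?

9 inversions short

Maximum inversions for 8 distinct elements is C(8, 2) = 8·7/2 = 28.
Current inversions — for each element, count later smaller elements:
32: 7
21: 4
29: 5
0: 0
9: 1
22: 2
1: 0
13: 0
Current total: 7 + 4 + 5 + 0 + 1 + 2 + 0 + 0 = 19
Shortfall: 28 − 19 = 9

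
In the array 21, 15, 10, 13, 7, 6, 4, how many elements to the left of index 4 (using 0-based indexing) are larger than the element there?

4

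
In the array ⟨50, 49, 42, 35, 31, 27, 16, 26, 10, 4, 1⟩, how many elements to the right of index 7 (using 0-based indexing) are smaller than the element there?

3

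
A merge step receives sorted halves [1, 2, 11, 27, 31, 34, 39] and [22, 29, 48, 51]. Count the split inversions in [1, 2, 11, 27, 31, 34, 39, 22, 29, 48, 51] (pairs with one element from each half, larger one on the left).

7

Take each right-half value and tally the left-half values above it:
r = 22: 27, 31, 34, 39 → 4
r = 29: 31, 34, 39 → 3
r = 48: none → 0
r = 51: none → 0
Cross-inversions: 4 + 3 + 0 + 0 = 7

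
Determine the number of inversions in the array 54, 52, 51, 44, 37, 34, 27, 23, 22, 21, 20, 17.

Sweep left to right; for each value list the smaller values that follow it:
54: 11
52: 10
51: 9
44: 8
37: 7
34: 6
27: 5
23: 4
22: 3
21: 2
20: 1
17: 0
Sum: 11 + 10 + 9 + 8 + 7 + 6 + 5 + 4 + 3 + 2 + 1 + 0 = 66

66 out-of-order pairs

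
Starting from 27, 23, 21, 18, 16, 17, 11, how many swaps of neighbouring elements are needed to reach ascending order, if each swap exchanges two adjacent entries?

The minimum number of adjacent swaps to sort an array equals its inversion count, since every such swap removes exactly one inversion.
Count inversions — for each element, later elements that are smaller:
27: 23, 21, 18, 16, 17, 11 → 6
23: 21, 18, 16, 17, 11 → 5
21: 18, 16, 17, 11 → 4
18: 16, 17, 11 → 3
16: 11 → 1
17: 11 → 1
11: none → 0
Total inversions: 6 + 5 + 4 + 3 + 1 + 1 + 0 = 20

20 swaps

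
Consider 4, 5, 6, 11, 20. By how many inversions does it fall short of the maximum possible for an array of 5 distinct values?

10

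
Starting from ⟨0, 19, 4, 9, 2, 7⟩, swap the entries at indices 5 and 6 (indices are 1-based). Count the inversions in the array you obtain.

Positions 5 and 6 hold 2 and 7; after swapping, the array is [0, 19, 4, 9, 7, 2].
For each element, count later entries that are smaller:
0 → none → 0
19 → 4, 9, 7, 2 → 4
4 → 2 → 1
9 → 7, 2 → 2
7 → 2 → 1
2 → none → 0
Sum: 0 + 4 + 1 + 2 + 1 + 0 = 8

8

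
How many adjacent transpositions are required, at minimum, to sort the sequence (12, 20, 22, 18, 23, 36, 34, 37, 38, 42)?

3

Each adjacent swap fixes exactly one inversion, so the minimum swap count equals the number of inversions.
Count inversions — for each element, later elements that are smaller:
12: none → 0
20: 18 → 1
22: 18 → 1
18: none → 0
23: none → 0
36: 34 → 1
34: none → 0
37: none → 0
38: none → 0
42: none → 0
Total inversions: 0 + 1 + 1 + 0 + 0 + 1 + 0 + 0 + 0 + 0 = 3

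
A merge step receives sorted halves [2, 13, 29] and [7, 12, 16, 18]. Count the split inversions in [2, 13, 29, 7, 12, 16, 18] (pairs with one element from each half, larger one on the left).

For each element r of the right run, count left-run elements greater than r:
r = 7: 13, 29 → 2
r = 12: 13, 29 → 2
r = 16: 29 → 1
r = 18: 29 → 1
Cross-inversions: 2 + 2 + 1 + 1 = 6

6 cross-inversions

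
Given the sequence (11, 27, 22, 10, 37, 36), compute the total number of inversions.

For each element, count later entries that are smaller:
11 → 10 → 1
27 → 22, 10 → 2
22 → 10 → 1
10 → none → 0
37 → 36 → 1
36 → none → 0
Sum: 1 + 2 + 1 + 0 + 1 + 0 = 5

5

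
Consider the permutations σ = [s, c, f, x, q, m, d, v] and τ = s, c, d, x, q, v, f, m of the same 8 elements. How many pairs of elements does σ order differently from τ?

Assign each item its position (1..8) in the first ordering, then rewrite the second ordering as that position sequence:
positions: s→1, c→2, f→3, x→4, q→5, m→6, d→7, v→8
second ordering as positions: [1, 2, 7, 4, 5, 8, 3, 6]
Discordant pairs = inversions in this position sequence.
1: 0
2: 0
7: 4, 5, 3, 6 → 4
4: 3 → 1
5: 3 → 1
8: 3, 6 → 2
3: 0
6: 0
Total: 0 + 0 + 4 + 1 + 1 + 2 + 0 + 0 = 8

Discordant pairs: 8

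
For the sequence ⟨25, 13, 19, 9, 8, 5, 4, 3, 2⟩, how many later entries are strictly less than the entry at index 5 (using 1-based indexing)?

4 such elements

The element at index 5 is 8.
Elements after it: 5, 4, 3, 2
Those smaller than 8: 5, 4, 3, 2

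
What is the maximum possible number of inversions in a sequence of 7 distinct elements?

21

The maximum occurs when the array is in strictly decreasing order: every one of the C(7, 2) pairs is inverted.
C(7, 2) = 7·6/2 = 21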